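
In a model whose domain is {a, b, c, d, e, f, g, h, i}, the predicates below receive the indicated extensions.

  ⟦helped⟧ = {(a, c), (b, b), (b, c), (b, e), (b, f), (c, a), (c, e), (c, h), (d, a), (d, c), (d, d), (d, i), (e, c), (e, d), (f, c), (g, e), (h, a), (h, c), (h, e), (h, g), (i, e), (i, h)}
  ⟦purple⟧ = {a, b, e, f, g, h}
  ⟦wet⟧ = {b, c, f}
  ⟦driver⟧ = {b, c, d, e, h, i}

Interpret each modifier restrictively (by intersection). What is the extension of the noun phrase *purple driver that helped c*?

{b, e, h}

⟦that helped c⟧ = {x : ⟨x, c⟩ ∈ ⟦helped⟧} = {a, b, d, e, f, h}
⟦driver⟧ = {b, c, d, e, h, i}
… ∩ ⟦that helped c⟧ = {b, c, d, e, h, i} ∩ {a, b, d, e, f, h} = {b, d, e, h}
… ∩ ⟦purple⟧ = {b, d, e, h} ∩ {a, b, e, f, g, h} = {b, e, h}
So ⟦purple driver that helped c⟧ = {b, e, h}.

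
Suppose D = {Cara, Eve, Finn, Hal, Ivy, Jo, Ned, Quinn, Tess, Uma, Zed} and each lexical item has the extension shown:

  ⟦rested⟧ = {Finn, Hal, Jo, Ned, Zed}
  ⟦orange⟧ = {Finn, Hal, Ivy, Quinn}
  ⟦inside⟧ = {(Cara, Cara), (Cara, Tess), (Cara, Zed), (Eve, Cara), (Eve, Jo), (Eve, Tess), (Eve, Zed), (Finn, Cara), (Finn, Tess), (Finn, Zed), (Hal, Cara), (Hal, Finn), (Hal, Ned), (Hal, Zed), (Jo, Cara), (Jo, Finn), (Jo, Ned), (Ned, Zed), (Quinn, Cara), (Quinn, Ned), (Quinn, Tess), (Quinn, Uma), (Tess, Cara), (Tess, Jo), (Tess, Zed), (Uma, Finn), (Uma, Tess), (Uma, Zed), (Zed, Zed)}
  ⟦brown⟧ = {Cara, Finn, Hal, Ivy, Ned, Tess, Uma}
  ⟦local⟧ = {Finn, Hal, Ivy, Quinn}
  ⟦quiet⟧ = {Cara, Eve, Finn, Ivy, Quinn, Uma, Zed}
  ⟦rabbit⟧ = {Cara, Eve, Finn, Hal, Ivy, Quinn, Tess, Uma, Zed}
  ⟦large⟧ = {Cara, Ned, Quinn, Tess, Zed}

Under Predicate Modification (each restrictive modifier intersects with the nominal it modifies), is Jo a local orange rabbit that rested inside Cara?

no

⟦that rested⟧ = ⟦rested⟧ = {Finn, Hal, Jo, Ned, Zed}
⟦inside Cara⟧ = {x : ⟨x, Cara⟩ ∈ ⟦inside⟧} = {Cara, Eve, Finn, Hal, Jo, Quinn, Tess}
⟦rabbit⟧ = {Cara, Eve, Finn, Hal, Ivy, Quinn, Tess, Uma, Zed}
… ∩ ⟦that rested⟧ = {Cara, Eve, Finn, Hal, Ivy, Quinn, Tess, Uma, Zed} ∩ {Finn, Hal, Jo, Ned, Zed} = {Finn, Hal, Zed}
… ∩ ⟦inside Cara⟧ = {Finn, Hal, Zed} ∩ {Cara, Eve, Finn, Hal, Jo, Quinn, Tess} = {Finn, Hal}
… ∩ ⟦local⟧ = {Finn, Hal} ∩ {Finn, Hal, Ivy, Quinn} = {Finn, Hal}
… ∩ ⟦orange⟧ = {Finn, Hal} ∩ {Finn, Hal, Ivy, Quinn} = {Finn, Hal}
⟦local orange rabbit that rested inside Cara⟧ = {Finn, Hal}; Jo ∉ this set.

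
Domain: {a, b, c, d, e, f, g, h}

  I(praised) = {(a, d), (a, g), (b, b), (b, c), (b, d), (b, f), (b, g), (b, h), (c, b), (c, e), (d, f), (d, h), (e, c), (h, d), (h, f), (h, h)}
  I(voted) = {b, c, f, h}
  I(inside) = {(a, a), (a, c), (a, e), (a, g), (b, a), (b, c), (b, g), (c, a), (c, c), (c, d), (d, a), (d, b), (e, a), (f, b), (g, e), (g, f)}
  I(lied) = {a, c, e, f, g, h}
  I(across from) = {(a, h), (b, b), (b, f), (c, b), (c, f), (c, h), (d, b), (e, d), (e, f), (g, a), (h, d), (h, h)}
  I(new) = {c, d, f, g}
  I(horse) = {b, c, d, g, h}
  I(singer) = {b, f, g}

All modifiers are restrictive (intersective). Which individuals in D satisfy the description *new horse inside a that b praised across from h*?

⟦inside a⟧ = {x : ⟨x, a⟩ ∈ ⟦inside⟧} = {a, b, c, d, e}
⟦that b praised⟧ = {x : ⟨b, x⟩ ∈ ⟦praised⟧} = {b, c, d, f, g, h}
⟦across from h⟧ = {x : ⟨x, h⟩ ∈ ⟦across from⟧} = {a, c, h}
⟦horse⟧ = {b, c, d, g, h}
… ∩ ⟦inside a⟧ = {b, c, d, g, h} ∩ {a, b, c, d, e} = {b, c, d}
… ∩ ⟦that b praised⟧ = {b, c, d} ∩ {b, c, d, f, g, h} = {b, c, d}
… ∩ ⟦across from h⟧ = {b, c, d} ∩ {a, c, h} = {c}
… ∩ ⟦new⟧ = {c} ∩ {c, d, f, g} = {c}
So ⟦new horse inside a that b praised across from h⟧ = {c}.

{c}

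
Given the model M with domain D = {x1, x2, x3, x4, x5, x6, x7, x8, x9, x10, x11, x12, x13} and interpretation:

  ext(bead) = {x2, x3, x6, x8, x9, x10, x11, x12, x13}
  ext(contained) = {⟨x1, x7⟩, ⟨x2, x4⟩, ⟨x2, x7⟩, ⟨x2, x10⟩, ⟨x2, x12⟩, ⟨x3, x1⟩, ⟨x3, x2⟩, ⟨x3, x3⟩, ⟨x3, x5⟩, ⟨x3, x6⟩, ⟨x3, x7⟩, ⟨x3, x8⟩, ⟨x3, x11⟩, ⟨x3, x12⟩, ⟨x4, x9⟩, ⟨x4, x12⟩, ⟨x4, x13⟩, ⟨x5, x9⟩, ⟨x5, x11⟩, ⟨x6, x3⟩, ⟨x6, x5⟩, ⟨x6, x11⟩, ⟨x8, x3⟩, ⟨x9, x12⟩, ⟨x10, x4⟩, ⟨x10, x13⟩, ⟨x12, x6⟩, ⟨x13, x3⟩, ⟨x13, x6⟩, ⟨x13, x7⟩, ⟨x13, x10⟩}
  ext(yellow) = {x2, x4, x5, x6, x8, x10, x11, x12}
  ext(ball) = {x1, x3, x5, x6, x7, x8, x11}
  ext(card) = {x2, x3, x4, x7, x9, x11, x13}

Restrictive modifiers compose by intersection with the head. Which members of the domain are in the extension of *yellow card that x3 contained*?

⟦that x3 contained⟧ = {x : ⟨x3, x⟩ ∈ ⟦contained⟧} = {x1, x2, x3, x5, x6, x7, x8, x11, x12}
⟦card⟧ = {x2, x3, x4, x7, x9, x11, x13}
… ∩ ⟦that x3 contained⟧ = {x2, x3, x4, x7, x9, x11, x13} ∩ {x1, x2, x3, x5, x6, x7, x8, x11, x12} = {x2, x3, x7, x11}
… ∩ ⟦yellow⟧ = {x2, x3, x7, x11} ∩ {x2, x4, x5, x6, x8, x10, x11, x12} = {x2, x11}
So ⟦yellow card that x3 contained⟧ = {x2, x11}.

{x2, x11}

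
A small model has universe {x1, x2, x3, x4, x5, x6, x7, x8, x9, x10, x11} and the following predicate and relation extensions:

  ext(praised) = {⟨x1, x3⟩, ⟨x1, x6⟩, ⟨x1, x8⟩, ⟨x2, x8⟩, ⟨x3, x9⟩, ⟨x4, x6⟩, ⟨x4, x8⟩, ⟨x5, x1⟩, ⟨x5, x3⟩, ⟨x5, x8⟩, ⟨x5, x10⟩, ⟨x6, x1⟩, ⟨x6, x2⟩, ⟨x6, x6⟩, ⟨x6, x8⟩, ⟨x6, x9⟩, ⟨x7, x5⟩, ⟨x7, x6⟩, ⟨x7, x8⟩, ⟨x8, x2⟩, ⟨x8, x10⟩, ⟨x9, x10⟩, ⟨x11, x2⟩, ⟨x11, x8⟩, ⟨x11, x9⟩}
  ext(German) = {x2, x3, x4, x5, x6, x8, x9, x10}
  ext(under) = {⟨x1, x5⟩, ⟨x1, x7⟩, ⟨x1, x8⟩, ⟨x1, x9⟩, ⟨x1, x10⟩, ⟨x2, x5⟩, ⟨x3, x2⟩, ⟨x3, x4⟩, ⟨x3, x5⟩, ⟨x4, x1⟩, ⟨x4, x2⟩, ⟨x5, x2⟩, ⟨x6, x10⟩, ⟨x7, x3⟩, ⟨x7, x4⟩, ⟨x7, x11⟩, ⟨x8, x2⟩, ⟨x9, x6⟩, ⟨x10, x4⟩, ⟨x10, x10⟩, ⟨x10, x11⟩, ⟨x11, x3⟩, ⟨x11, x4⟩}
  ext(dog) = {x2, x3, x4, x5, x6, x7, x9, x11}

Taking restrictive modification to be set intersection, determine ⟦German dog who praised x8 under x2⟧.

⟦who praised x8⟧ = {x : ⟨x, x8⟩ ∈ ⟦praised⟧} = {x1, x2, x4, x5, x6, x7, x11}
⟦under x2⟧ = {x : ⟨x, x2⟩ ∈ ⟦under⟧} = {x3, x4, x5, x8}
⟦dog⟧ = {x2, x3, x4, x5, x6, x7, x9, x11}
… ∩ ⟦who praised x8⟧ = {x2, x3, x4, x5, x6, x7, x9, x11} ∩ {x1, x2, x4, x5, x6, x7, x11} = {x2, x4, x5, x6, x7, x11}
… ∩ ⟦under x2⟧ = {x2, x4, x5, x6, x7, x11} ∩ {x3, x4, x5, x8} = {x4, x5}
… ∩ ⟦German⟧ = {x4, x5} ∩ {x2, x3, x4, x5, x6, x8, x9, x10} = {x4, x5}
So ⟦German dog who praised x8 under x2⟧ = {x4, x5}.

{x4, x5}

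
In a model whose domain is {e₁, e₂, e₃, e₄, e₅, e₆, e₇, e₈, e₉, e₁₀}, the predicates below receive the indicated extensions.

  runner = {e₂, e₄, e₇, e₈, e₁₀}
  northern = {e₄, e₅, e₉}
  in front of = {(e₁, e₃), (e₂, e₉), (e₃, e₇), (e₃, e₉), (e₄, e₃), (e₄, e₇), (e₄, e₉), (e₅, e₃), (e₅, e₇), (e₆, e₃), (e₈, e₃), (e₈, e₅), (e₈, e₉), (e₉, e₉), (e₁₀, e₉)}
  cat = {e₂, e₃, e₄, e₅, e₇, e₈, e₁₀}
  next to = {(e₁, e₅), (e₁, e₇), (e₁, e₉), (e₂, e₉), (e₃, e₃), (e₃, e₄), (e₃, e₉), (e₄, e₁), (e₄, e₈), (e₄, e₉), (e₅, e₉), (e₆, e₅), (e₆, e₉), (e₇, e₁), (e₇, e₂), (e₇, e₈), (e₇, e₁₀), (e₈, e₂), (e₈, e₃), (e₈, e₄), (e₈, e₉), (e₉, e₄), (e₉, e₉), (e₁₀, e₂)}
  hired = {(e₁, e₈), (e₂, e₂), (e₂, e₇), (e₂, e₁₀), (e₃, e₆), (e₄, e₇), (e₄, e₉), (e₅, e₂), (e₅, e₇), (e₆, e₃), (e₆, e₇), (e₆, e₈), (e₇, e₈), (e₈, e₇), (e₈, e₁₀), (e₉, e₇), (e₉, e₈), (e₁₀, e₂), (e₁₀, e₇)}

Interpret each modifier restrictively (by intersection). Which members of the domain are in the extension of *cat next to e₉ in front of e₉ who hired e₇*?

⟦next to e₉⟧ = {x : ⟨x, e₉⟩ ∈ ⟦next to⟧} = {e₁, e₂, e₃, e₄, e₅, e₆, e₈, e₉}
⟦in front of e₉⟧ = {x : ⟨x, e₉⟩ ∈ ⟦in front of⟧} = {e₂, e₃, e₄, e₈, e₉, e₁₀}
⟦who hired e₇⟧ = {x : ⟨x, e₇⟩ ∈ ⟦hired⟧} = {e₂, e₄, e₅, e₆, e₈, e₉, e₁₀}
⟦cat⟧ = {e₂, e₃, e₄, e₅, e₇, e₈, e₁₀}
… ∩ ⟦next to e₉⟧ = {e₂, e₃, e₄, e₅, e₇, e₈, e₁₀} ∩ {e₁, e₂, e₃, e₄, e₅, e₆, e₈, e₉} = {e₂, e₃, e₄, e₅, e₈}
… ∩ ⟦in front of e₉⟧ = {e₂, e₃, e₄, e₅, e₈} ∩ {e₂, e₃, e₄, e₈, e₉, e₁₀} = {e₂, e₃, e₄, e₈}
… ∩ ⟦who hired e₇⟧ = {e₂, e₃, e₄, e₈} ∩ {e₂, e₄, e₅, e₆, e₈, e₉, e₁₀} = {e₂, e₄, e₈}
So ⟦cat next to e₉ in front of e₉ who hired e₇⟧ = {e₂, e₄, e₈}.

{e₂, e₄, e₈}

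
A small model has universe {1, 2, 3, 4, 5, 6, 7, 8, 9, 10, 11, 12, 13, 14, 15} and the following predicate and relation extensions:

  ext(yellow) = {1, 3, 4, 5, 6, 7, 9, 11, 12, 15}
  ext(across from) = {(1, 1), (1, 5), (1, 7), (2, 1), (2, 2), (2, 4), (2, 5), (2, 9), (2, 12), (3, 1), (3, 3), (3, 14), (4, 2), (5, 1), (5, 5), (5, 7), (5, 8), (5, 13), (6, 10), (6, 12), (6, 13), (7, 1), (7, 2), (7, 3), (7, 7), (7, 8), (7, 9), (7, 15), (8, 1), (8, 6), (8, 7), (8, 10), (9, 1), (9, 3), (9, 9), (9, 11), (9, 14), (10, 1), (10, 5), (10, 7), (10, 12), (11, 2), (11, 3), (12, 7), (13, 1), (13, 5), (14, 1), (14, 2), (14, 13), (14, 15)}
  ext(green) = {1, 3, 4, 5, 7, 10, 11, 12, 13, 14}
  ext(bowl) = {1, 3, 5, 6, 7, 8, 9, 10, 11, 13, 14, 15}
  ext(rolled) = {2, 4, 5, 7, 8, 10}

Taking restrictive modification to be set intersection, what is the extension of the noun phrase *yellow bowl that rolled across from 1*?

{5, 7}

⟦that rolled⟧ = ⟦rolled⟧ = {2, 4, 5, 7, 8, 10}
⟦across from 1⟧ = {x : ⟨x, 1⟩ ∈ ⟦across from⟧} = {1, 2, 3, 5, 7, 8, 9, 10, 13, 14}
⟦bowl⟧ = {1, 3, 5, 6, 7, 8, 9, 10, 11, 13, 14, 15}
… ∩ ⟦that rolled⟧ = {1, 3, 5, 6, 7, 8, 9, 10, 11, 13, 14, 15} ∩ {2, 4, 5, 7, 8, 10} = {5, 7, 8, 10}
… ∩ ⟦across from 1⟧ = {5, 7, 8, 10} ∩ {1, 2, 3, 5, 7, 8, 9, 10, 13, 14} = {5, 7, 8, 10}
… ∩ ⟦yellow⟧ = {5, 7, 8, 10} ∩ {1, 3, 4, 5, 6, 7, 9, 11, 12, 15} = {5, 7}
So ⟦yellow bowl that rolled across from 1⟧ = {5, 7}.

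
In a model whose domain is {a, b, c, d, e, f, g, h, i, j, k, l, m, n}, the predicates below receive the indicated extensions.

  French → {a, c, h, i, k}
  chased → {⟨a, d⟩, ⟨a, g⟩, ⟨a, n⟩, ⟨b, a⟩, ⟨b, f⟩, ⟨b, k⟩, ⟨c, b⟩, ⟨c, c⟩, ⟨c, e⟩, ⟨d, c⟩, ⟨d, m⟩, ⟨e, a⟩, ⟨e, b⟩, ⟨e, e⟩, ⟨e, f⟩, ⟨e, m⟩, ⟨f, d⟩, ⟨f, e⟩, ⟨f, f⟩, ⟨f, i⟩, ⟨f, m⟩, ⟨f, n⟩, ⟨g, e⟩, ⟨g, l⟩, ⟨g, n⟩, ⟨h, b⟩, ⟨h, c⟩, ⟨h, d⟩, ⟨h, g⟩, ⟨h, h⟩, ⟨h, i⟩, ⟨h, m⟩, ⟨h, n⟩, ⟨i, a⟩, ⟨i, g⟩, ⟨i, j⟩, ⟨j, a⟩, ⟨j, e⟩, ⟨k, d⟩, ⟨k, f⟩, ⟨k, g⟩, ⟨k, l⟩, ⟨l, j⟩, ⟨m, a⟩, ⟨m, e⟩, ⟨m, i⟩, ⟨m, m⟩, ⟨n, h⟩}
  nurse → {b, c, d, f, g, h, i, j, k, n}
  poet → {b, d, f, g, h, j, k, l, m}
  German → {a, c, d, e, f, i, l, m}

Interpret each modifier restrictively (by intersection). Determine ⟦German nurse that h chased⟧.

{c, d, i}

⟦that h chased⟧ = {x : ⟨h, x⟩ ∈ ⟦chased⟧} = {b, c, d, g, h, i, m, n}
⟦nurse⟧ = {b, c, d, f, g, h, i, j, k, n}
… ∩ ⟦that h chased⟧ = {b, c, d, f, g, h, i, j, k, n} ∩ {b, c, d, g, h, i, m, n} = {b, c, d, g, h, i, n}
… ∩ ⟦German⟧ = {b, c, d, g, h, i, n} ∩ {a, c, d, e, f, i, l, m} = {c, d, i}
So ⟦German nurse that h chased⟧ = {c, d, i}.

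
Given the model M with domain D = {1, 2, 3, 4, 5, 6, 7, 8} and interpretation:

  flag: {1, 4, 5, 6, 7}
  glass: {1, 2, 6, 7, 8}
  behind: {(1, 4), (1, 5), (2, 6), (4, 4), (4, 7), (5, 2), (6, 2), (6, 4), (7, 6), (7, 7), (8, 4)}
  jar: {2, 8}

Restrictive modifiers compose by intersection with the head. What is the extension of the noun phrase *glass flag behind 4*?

{1, 6}

⟦behind 4⟧ = {x : ⟨x, 4⟩ ∈ ⟦behind⟧} = {1, 4, 6, 8}
⟦flag⟧ = {1, 4, 5, 6, 7}
… ∩ ⟦behind 4⟧ = {1, 4, 5, 6, 7} ∩ {1, 4, 6, 8} = {1, 4, 6}
… ∩ ⟦glass⟧ = {1, 4, 6} ∩ {1, 2, 6, 7, 8} = {1, 6}
So ⟦glass flag behind 4⟧ = {1, 6}.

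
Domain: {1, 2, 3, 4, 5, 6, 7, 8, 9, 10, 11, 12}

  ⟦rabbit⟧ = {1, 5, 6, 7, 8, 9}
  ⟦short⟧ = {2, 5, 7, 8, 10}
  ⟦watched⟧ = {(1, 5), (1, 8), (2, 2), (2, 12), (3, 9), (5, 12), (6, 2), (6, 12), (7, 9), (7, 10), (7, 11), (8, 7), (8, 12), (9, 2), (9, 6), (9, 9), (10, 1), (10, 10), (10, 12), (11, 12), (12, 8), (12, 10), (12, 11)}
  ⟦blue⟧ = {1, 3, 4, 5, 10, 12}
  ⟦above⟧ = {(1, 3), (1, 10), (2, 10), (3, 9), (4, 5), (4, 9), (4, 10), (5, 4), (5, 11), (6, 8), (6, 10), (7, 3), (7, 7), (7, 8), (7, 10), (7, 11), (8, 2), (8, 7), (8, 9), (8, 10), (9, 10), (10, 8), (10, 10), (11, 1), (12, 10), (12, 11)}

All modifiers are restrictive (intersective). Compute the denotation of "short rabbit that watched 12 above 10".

⟦that watched 12⟧ = {x : ⟨x, 12⟩ ∈ ⟦watched⟧} = {2, 5, 6, 8, 10, 11}
⟦above 10⟧ = {x : ⟨x, 10⟩ ∈ ⟦above⟧} = {1, 2, 4, 6, 7, 8, 9, 10, 12}
⟦rabbit⟧ = {1, 5, 6, 7, 8, 9}
… ∩ ⟦that watched 12⟧ = {1, 5, 6, 7, 8, 9} ∩ {2, 5, 6, 8, 10, 11} = {5, 6, 8}
… ∩ ⟦above 10⟧ = {5, 6, 8} ∩ {1, 2, 4, 6, 7, 8, 9, 10, 12} = {6, 8}
… ∩ ⟦short⟧ = {6, 8} ∩ {2, 5, 7, 8, 10} = {8}
So ⟦short rabbit that watched 12 above 10⟧ = {8}.

{8}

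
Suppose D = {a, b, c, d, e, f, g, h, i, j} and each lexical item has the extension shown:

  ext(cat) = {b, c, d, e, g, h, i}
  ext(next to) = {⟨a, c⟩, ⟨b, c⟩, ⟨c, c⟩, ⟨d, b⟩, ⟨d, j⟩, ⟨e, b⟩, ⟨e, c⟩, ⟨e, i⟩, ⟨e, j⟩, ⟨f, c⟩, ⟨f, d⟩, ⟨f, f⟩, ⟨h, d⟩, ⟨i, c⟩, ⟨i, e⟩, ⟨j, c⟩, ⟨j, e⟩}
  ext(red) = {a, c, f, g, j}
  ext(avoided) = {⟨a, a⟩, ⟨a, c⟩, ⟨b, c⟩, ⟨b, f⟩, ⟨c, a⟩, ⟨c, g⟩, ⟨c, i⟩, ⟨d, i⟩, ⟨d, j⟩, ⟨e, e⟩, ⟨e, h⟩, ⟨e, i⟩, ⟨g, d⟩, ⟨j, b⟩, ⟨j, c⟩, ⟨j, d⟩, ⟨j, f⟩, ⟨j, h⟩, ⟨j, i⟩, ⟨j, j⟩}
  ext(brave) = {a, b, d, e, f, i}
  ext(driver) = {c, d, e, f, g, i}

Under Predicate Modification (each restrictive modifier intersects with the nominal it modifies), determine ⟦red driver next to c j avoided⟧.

{c, f}

⟦next to c⟧ = {x : ⟨x, c⟩ ∈ ⟦next to⟧} = {a, b, c, e, f, i, j}
⟦j avoided⟧ = {x : ⟨j, x⟩ ∈ ⟦avoided⟧} = {b, c, d, f, h, i, j}
⟦driver⟧ = {c, d, e, f, g, i}
… ∩ ⟦next to c⟧ = {c, d, e, f, g, i} ∩ {a, b, c, e, f, i, j} = {c, e, f, i}
… ∩ ⟦j avoided⟧ = {c, e, f, i} ∩ {b, c, d, f, h, i, j} = {c, f, i}
… ∩ ⟦red⟧ = {c, f, i} ∩ {a, c, f, g, j} = {c, f}
So ⟦red driver next to c j avoided⟧ = {c, f}.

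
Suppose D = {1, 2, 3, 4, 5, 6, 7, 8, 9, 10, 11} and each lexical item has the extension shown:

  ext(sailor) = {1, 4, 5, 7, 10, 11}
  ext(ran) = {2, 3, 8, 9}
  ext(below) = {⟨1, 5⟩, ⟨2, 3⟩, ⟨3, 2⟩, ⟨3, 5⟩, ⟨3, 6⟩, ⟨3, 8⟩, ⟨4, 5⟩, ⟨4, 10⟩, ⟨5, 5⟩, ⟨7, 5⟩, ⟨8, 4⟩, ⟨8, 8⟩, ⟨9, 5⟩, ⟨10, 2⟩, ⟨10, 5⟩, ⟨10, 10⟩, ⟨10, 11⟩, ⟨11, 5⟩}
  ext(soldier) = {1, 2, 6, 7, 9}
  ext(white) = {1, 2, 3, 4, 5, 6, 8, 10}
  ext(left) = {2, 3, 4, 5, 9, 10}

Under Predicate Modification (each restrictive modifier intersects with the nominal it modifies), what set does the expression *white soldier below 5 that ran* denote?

⟦below 5⟧ = {x : ⟨x, 5⟩ ∈ ⟦below⟧} = {1, 3, 4, 5, 7, 9, 10, 11}
⟦that ran⟧ = ⟦ran⟧ = {2, 3, 8, 9}
⟦soldier⟧ = {1, 2, 6, 7, 9}
… ∩ ⟦below 5⟧ = {1, 2, 6, 7, 9} ∩ {1, 3, 4, 5, 7, 9, 10, 11} = {1, 7, 9}
… ∩ ⟦that ran⟧ = {1, 7, 9} ∩ {2, 3, 8, 9} = {9}
… ∩ ⟦white⟧ = {9} ∩ {1, 2, 3, 4, 5, 6, 8, 10} = ∅
So ⟦white soldier below 5 that ran⟧ = ∅.

∅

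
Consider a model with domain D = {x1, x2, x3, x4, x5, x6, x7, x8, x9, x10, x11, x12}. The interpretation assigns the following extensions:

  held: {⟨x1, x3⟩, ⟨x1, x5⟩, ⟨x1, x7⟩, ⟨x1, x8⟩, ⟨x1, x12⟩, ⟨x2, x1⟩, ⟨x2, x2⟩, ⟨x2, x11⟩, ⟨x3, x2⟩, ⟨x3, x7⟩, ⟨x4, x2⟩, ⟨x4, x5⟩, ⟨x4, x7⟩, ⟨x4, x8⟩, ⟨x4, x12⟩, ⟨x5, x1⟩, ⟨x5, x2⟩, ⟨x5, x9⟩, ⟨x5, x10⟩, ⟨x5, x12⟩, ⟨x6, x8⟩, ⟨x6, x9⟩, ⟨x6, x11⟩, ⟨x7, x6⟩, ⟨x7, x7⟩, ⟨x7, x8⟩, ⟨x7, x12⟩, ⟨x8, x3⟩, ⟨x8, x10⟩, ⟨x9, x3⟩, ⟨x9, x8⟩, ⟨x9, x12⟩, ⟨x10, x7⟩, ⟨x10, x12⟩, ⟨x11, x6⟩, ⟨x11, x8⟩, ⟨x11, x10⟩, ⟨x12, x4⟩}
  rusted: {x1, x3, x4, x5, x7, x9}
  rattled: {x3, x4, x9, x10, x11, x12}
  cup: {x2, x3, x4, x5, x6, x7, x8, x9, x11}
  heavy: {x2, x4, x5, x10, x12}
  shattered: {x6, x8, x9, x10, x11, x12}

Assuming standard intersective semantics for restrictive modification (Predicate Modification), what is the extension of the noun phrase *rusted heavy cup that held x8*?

⟦that held x8⟧ = {x : ⟨x, x8⟩ ∈ ⟦held⟧} = {x1, x4, x6, x7, x9, x11}
⟦cup⟧ = {x2, x3, x4, x5, x6, x7, x8, x9, x11}
… ∩ ⟦that held x8⟧ = {x2, x3, x4, x5, x6, x7, x8, x9, x11} ∩ {x1, x4, x6, x7, x9, x11} = {x4, x6, x7, x9, x11}
… ∩ ⟦rusted⟧ = {x4, x6, x7, x9, x11} ∩ {x1, x3, x4, x5, x7, x9} = {x4, x7, x9}
… ∩ ⟦heavy⟧ = {x4, x7, x9} ∩ {x2, x4, x5, x10, x12} = {x4}
So ⟦rusted heavy cup that held x8⟧ = {x4}.

{x4}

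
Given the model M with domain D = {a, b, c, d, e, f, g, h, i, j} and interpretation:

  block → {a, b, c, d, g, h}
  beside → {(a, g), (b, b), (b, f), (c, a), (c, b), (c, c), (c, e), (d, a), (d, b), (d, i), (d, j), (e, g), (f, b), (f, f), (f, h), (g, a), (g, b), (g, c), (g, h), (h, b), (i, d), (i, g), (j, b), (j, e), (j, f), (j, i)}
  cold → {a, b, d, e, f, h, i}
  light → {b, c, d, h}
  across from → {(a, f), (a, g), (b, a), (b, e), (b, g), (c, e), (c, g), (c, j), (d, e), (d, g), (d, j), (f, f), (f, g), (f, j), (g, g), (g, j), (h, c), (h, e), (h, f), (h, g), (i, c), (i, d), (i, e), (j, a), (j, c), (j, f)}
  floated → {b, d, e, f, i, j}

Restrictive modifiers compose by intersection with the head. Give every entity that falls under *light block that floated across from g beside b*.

⟦that floated⟧ = ⟦floated⟧ = {b, d, e, f, i, j}
⟦across from g⟧ = {x : ⟨x, g⟩ ∈ ⟦across from⟧} = {a, b, c, d, f, g, h}
⟦beside b⟧ = {x : ⟨x, b⟩ ∈ ⟦beside⟧} = {b, c, d, f, g, h, j}
⟦block⟧ = {a, b, c, d, g, h}
… ∩ ⟦that floated⟧ = {a, b, c, d, g, h} ∩ {b, d, e, f, i, j} = {b, d}
… ∩ ⟦across from g⟧ = {b, d} ∩ {a, b, c, d, f, g, h} = {b, d}
… ∩ ⟦beside b⟧ = {b, d} ∩ {b, c, d, f, g, h, j} = {b, d}
… ∩ ⟦light⟧ = {b, d} ∩ {b, c, d, h} = {b, d}
So ⟦light block that floated across from g beside b⟧ = {b, d}.

{b, d}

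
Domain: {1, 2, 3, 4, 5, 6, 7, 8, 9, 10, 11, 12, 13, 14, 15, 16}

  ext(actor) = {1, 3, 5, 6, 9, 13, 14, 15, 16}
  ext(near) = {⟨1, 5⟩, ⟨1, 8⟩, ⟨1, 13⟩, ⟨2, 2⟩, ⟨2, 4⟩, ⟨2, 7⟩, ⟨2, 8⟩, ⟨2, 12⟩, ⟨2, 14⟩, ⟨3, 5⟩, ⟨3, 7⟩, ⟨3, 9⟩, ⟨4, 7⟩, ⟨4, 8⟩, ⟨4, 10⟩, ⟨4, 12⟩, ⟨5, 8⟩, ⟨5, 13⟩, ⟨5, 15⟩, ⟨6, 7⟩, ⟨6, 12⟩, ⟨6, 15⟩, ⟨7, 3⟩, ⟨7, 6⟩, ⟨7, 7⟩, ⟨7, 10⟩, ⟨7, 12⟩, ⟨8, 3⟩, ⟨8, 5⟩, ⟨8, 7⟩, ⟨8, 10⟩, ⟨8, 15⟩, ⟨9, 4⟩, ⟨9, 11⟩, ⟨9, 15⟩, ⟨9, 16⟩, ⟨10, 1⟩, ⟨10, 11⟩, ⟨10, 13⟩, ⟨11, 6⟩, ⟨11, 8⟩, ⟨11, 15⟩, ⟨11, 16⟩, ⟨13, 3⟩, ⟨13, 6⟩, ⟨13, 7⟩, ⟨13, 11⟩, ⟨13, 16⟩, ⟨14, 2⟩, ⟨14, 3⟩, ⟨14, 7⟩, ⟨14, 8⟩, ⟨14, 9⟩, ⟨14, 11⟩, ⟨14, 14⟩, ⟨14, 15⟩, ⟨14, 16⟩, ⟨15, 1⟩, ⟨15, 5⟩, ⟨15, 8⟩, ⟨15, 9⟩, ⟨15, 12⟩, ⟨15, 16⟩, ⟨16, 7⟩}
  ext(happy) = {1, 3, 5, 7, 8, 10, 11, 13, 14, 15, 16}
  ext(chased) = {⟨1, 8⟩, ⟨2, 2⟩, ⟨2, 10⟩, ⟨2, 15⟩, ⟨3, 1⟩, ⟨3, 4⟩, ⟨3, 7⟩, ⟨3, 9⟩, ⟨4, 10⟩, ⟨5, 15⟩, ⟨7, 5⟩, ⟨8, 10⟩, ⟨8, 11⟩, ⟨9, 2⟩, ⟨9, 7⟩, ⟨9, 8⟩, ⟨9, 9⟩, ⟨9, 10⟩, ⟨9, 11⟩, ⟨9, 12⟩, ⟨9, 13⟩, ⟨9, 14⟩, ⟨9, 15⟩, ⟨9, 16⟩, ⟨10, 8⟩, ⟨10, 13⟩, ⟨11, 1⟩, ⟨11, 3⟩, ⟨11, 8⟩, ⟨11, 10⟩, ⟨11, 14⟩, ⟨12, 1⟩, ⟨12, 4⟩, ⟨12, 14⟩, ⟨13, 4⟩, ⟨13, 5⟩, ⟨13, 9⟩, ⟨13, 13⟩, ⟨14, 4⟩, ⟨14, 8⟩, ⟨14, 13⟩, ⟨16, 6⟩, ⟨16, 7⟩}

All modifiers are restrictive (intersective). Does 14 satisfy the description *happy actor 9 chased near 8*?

yes

⟦9 chased⟧ = {x : ⟨9, x⟩ ∈ ⟦chased⟧} = {2, 7, 8, 9, 10, 11, 12, 13, 14, 15, 16}
⟦near 8⟧ = {x : ⟨x, 8⟩ ∈ ⟦near⟧} = {1, 2, 4, 5, 11, 14, 15}
⟦actor⟧ = {1, 3, 5, 6, 9, 13, 14, 15, 16}
… ∩ ⟦9 chased⟧ = {1, 3, 5, 6, 9, 13, 14, 15, 16} ∩ {2, 7, 8, 9, 10, 11, 12, 13, 14, 15, 16} = {9, 13, 14, 15, 16}
… ∩ ⟦near 8⟧ = {9, 13, 14, 15, 16} ∩ {1, 2, 4, 5, 11, 14, 15} = {14, 15}
… ∩ ⟦happy⟧ = {14, 15} ∩ {1, 3, 5, 7, 8, 10, 11, 13, 14, 15, 16} = {14, 15}
⟦happy actor 9 chased near 8⟧ = {14, 15}; 14 ∈ this set.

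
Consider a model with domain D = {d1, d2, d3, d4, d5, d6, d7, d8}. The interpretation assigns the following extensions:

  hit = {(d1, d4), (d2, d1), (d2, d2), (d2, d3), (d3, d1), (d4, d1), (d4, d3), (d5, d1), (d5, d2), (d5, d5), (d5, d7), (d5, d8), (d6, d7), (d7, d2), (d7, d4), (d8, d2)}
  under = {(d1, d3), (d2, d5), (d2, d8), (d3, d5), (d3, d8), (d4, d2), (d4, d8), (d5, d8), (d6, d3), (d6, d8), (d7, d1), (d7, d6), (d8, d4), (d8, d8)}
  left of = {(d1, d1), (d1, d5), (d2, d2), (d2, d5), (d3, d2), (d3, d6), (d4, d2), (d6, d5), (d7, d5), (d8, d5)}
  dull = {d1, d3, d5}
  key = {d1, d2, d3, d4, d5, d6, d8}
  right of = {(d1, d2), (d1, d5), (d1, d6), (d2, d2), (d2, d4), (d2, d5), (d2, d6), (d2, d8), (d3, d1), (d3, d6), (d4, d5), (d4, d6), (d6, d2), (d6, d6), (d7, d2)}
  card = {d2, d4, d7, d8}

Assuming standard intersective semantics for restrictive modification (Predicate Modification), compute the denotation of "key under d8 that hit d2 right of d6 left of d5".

{d2}

⟦under d8⟧ = {x : ⟨x, d8⟩ ∈ ⟦under⟧} = {d2, d3, d4, d5, d6, d8}
⟦that hit d2⟧ = {x : ⟨x, d2⟩ ∈ ⟦hit⟧} = {d2, d5, d7, d8}
⟦right of d6⟧ = {x : ⟨x, d6⟩ ∈ ⟦right of⟧} = {d1, d2, d3, d4, d6}
⟦left of d5⟧ = {x : ⟨x, d5⟩ ∈ ⟦left of⟧} = {d1, d2, d6, d7, d8}
⟦key⟧ = {d1, d2, d3, d4, d5, d6, d8}
… ∩ ⟦under d8⟧ = {d1, d2, d3, d4, d5, d6, d8} ∩ {d2, d3, d4, d5, d6, d8} = {d2, d3, d4, d5, d6, d8}
… ∩ ⟦that hit d2⟧ = {d2, d3, d4, d5, d6, d8} ∩ {d2, d5, d7, d8} = {d2, d5, d8}
… ∩ ⟦right of d6⟧ = {d2, d5, d8} ∩ {d1, d2, d3, d4, d6} = {d2}
… ∩ ⟦left of d5⟧ = {d2} ∩ {d1, d2, d6, d7, d8} = {d2}
So ⟦key under d8 that hit d2 right of d6 left of d5⟧ = {d2}.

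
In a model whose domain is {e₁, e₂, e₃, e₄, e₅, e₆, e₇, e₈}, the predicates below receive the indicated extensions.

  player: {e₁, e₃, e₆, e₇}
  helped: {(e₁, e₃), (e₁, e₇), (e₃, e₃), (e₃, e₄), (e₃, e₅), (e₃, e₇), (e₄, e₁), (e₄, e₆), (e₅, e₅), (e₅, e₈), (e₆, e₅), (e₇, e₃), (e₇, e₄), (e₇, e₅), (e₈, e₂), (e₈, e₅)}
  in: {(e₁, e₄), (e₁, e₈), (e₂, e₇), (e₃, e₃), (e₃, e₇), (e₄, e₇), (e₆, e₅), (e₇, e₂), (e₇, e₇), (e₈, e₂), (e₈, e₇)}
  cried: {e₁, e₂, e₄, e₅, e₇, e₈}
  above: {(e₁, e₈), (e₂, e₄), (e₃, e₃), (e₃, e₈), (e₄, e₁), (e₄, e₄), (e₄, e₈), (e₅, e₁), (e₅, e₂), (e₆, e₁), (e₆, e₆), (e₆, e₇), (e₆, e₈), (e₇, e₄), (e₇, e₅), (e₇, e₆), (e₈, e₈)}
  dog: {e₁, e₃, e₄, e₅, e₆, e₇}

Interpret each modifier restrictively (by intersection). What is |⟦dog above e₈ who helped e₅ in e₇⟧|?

1

⟦above e₈⟧ = {x : ⟨x, e₈⟩ ∈ ⟦above⟧} = {e₁, e₃, e₄, e₆, e₈}
⟦who helped e₅⟧ = {x : ⟨x, e₅⟩ ∈ ⟦helped⟧} = {e₃, e₅, e₆, e₇, e₈}
⟦in e₇⟧ = {x : ⟨x, e₇⟩ ∈ ⟦in⟧} = {e₂, e₃, e₄, e₇, e₈}
⟦dog⟧ = {e₁, e₃, e₄, e₅, e₆, e₇}
… ∩ ⟦above e₈⟧ = {e₁, e₃, e₄, e₅, e₆, e₇} ∩ {e₁, e₃, e₄, e₆, e₈} = {e₁, e₃, e₄, e₆}
… ∩ ⟦who helped e₅⟧ = {e₁, e₃, e₄, e₆} ∩ {e₃, e₅, e₆, e₇, e₈} = {e₃, e₆}
… ∩ ⟦in e₇⟧ = {e₃, e₆} ∩ {e₂, e₃, e₄, e₇, e₈} = {e₃}
⟦dog above e₈ who helped e₅ in e₇⟧ = {e₃}, so the cardinality is 1.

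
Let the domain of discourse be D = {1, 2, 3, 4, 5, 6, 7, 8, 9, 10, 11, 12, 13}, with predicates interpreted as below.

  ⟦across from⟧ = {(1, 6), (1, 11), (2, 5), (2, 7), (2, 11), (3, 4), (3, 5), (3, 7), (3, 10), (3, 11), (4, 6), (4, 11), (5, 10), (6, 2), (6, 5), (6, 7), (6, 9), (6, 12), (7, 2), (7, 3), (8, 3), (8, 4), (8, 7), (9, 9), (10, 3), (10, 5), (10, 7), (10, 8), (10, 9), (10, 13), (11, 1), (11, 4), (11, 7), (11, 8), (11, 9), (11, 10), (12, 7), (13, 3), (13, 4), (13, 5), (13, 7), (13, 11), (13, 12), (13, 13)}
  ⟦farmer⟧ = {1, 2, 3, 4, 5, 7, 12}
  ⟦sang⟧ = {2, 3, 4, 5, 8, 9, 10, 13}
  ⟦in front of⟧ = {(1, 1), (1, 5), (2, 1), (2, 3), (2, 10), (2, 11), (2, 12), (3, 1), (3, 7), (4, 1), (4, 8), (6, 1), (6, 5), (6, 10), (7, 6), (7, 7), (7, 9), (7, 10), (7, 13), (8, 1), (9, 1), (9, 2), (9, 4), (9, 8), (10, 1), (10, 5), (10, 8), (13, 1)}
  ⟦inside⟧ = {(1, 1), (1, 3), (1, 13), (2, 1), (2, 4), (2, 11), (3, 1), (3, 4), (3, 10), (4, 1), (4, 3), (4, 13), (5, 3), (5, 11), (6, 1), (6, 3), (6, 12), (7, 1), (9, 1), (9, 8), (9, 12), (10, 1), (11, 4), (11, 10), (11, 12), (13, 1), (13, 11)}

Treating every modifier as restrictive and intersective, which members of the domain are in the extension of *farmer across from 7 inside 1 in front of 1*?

{2, 3}

⟦across from 7⟧ = {x : ⟨x, 7⟩ ∈ ⟦across from⟧} = {2, 3, 6, 8, 10, 11, 12, 13}
⟦inside 1⟧ = {x : ⟨x, 1⟩ ∈ ⟦inside⟧} = {1, 2, 3, 4, 6, 7, 9, 10, 13}
⟦in front of 1⟧ = {x : ⟨x, 1⟩ ∈ ⟦in front of⟧} = {1, 2, 3, 4, 6, 8, 9, 10, 13}
⟦farmer⟧ = {1, 2, 3, 4, 5, 7, 12}
… ∩ ⟦across from 7⟧ = {1, 2, 3, 4, 5, 7, 12} ∩ {2, 3, 6, 8, 10, 11, 12, 13} = {2, 3, 12}
… ∩ ⟦inside 1⟧ = {2, 3, 12} ∩ {1, 2, 3, 4, 6, 7, 9, 10, 13} = {2, 3}
… ∩ ⟦in front of 1⟧ = {2, 3} ∩ {1, 2, 3, 4, 6, 8, 9, 10, 13} = {2, 3}
So ⟦farmer across from 7 inside 1 in front of 1⟧ = {2, 3}.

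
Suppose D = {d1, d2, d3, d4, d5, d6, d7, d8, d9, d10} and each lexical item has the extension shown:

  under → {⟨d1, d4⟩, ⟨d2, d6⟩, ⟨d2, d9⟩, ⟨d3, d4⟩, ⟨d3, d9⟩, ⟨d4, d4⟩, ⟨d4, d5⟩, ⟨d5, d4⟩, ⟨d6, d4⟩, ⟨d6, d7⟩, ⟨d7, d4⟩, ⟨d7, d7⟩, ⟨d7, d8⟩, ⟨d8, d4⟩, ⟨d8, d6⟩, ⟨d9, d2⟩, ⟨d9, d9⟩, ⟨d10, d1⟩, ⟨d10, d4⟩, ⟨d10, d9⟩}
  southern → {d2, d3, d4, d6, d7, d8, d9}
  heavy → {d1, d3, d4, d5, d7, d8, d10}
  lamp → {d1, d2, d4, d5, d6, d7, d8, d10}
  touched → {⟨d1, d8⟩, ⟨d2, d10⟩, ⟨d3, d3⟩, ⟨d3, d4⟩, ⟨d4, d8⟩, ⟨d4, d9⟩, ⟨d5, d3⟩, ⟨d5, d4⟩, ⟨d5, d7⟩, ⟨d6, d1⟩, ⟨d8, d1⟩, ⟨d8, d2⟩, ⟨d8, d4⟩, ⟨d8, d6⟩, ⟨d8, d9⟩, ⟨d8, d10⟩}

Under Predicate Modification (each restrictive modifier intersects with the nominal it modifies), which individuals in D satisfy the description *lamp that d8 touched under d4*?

⟦that d8 touched⟧ = {x : ⟨d8, x⟩ ∈ ⟦touched⟧} = {d1, d2, d4, d6, d9, d10}
⟦under d4⟧ = {x : ⟨x, d4⟩ ∈ ⟦under⟧} = {d1, d3, d4, d5, d6, d7, d8, d10}
⟦lamp⟧ = {d1, d2, d4, d5, d6, d7, d8, d10}
… ∩ ⟦that d8 touched⟧ = {d1, d2, d4, d5, d6, d7, d8, d10} ∩ {d1, d2, d4, d6, d9, d10} = {d1, d2, d4, d6, d10}
… ∩ ⟦under d4⟧ = {d1, d2, d4, d6, d10} ∩ {d1, d3, d4, d5, d6, d7, d8, d10} = {d1, d4, d6, d10}
So ⟦lamp that d8 touched under d4⟧ = {d1, d4, d6, d10}.

{d1, d4, d6, d10}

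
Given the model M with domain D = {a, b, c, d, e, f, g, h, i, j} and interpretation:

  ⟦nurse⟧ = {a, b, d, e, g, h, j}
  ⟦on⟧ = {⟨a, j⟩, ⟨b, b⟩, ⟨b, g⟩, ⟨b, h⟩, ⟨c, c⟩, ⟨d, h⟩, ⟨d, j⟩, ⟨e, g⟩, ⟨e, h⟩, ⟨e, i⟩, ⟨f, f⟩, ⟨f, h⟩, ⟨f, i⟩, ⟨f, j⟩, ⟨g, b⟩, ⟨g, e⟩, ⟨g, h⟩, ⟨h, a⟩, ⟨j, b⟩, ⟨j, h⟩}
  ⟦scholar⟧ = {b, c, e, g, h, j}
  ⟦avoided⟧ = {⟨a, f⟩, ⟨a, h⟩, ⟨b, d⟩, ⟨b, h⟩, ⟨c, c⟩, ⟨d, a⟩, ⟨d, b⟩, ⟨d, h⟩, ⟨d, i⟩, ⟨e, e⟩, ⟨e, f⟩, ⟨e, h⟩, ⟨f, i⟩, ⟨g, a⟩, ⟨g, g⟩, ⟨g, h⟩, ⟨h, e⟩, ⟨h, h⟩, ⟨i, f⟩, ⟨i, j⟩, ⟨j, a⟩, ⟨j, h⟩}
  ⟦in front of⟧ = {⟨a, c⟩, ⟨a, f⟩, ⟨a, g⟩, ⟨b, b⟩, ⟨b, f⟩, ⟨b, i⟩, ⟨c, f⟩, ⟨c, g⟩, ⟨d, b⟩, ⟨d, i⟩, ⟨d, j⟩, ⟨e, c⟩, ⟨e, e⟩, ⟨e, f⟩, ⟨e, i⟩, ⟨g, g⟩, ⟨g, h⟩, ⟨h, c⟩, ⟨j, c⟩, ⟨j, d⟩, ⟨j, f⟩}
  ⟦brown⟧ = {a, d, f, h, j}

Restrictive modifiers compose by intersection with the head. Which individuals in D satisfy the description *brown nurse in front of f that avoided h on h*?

⟦in front of f⟧ = {x : ⟨x, f⟩ ∈ ⟦in front of⟧} = {a, b, c, e, j}
⟦that avoided h⟧ = {x : ⟨x, h⟩ ∈ ⟦avoided⟧} = {a, b, d, e, g, h, j}
⟦on h⟧ = {x : ⟨x, h⟩ ∈ ⟦on⟧} = {b, d, e, f, g, j}
⟦nurse⟧ = {a, b, d, e, g, h, j}
… ∩ ⟦in front of f⟧ = {a, b, d, e, g, h, j} ∩ {a, b, c, e, j} = {a, b, e, j}
… ∩ ⟦that avoided h⟧ = {a, b, e, j} ∩ {a, b, d, e, g, h, j} = {a, b, e, j}
… ∩ ⟦on h⟧ = {a, b, e, j} ∩ {b, d, e, f, g, j} = {b, e, j}
… ∩ ⟦brown⟧ = {b, e, j} ∩ {a, d, f, h, j} = {j}
So ⟦brown nurse in front of f that avoided h on h⟧ = {j}.

{j}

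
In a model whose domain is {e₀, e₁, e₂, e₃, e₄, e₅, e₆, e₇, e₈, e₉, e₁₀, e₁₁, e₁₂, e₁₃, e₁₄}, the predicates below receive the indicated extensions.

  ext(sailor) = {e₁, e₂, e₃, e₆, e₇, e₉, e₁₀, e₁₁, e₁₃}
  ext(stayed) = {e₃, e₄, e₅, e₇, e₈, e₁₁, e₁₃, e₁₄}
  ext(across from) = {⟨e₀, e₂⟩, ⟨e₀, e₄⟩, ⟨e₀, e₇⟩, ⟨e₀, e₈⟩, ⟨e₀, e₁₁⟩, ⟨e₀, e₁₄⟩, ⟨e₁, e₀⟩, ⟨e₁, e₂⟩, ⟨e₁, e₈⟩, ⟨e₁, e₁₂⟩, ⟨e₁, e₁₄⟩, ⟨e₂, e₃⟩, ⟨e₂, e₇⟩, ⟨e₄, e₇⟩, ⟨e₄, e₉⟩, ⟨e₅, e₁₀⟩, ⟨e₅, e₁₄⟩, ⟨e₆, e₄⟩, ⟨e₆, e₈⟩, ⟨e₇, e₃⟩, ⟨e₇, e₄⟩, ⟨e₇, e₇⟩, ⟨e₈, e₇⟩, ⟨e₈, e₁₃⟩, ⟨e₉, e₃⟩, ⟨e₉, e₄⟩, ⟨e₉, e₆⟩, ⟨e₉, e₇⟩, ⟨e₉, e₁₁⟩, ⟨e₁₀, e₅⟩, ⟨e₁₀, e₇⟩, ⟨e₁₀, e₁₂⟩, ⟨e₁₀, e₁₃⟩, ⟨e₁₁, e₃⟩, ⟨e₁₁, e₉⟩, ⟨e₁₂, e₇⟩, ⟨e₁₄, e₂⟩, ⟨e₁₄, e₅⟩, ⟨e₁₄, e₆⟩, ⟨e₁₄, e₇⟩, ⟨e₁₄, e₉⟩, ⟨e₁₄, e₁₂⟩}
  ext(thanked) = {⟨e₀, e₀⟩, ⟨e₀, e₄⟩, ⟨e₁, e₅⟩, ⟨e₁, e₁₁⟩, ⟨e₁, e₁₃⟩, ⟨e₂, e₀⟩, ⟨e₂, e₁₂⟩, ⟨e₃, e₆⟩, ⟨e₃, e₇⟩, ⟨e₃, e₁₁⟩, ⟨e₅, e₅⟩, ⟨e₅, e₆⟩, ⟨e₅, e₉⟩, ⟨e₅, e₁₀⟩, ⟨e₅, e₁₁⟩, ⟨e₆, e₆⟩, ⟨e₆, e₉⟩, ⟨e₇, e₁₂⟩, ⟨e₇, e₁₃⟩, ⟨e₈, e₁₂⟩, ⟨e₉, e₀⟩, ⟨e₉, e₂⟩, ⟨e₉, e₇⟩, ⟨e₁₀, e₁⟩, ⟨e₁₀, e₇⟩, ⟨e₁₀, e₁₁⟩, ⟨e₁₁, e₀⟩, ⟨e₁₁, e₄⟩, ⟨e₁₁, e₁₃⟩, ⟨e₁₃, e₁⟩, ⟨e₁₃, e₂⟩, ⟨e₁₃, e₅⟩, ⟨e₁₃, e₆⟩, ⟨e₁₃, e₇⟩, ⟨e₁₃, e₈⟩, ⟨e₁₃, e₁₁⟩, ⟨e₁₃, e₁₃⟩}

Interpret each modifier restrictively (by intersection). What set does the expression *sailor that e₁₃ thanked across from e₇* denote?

{e₂, e₇}

⟦that e₁₃ thanked⟧ = {x : ⟨e₁₃, x⟩ ∈ ⟦thanked⟧} = {e₁, e₂, e₅, e₆, e₇, e₈, e₁₁, e₁₃}
⟦across from e₇⟧ = {x : ⟨x, e₇⟩ ∈ ⟦across from⟧} = {e₀, e₂, e₄, e₇, e₈, e₉, e₁₀, e₁₂, e₁₄}
⟦sailor⟧ = {e₁, e₂, e₃, e₆, e₇, e₉, e₁₀, e₁₁, e₁₃}
… ∩ ⟦that e₁₃ thanked⟧ = {e₁, e₂, e₃, e₆, e₇, e₉, e₁₀, e₁₁, e₁₃} ∩ {e₁, e₂, e₅, e₆, e₇, e₈, e₁₁, e₁₃} = {e₁, e₂, e₆, e₇, e₁₁, e₁₃}
… ∩ ⟦across from e₇⟧ = {e₁, e₂, e₆, e₇, e₁₁, e₁₃} ∩ {e₀, e₂, e₄, e₇, e₈, e₉, e₁₀, e₁₂, e₁₄} = {e₂, e₇}
So ⟦sailor that e₁₃ thanked across from e₇⟧ = {e₂, e₇}.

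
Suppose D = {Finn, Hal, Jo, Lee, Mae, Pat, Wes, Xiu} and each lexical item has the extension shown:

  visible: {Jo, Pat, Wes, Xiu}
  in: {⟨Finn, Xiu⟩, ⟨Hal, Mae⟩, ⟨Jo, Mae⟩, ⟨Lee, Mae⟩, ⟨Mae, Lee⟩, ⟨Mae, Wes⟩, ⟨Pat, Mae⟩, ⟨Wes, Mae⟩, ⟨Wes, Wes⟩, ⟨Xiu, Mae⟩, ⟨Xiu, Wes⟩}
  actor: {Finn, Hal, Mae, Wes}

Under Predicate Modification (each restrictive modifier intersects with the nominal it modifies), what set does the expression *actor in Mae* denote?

⟦in Mae⟧ = {x : ⟨x, Mae⟩ ∈ ⟦in⟧} = {Hal, Jo, Lee, Pat, Wes, Xiu}
⟦actor⟧ = {Finn, Hal, Mae, Wes}
… ∩ ⟦in Mae⟧ = {Finn, Hal, Mae, Wes} ∩ {Hal, Jo, Lee, Pat, Wes, Xiu} = {Hal, Wes}
So ⟦actor in Mae⟧ = {Hal, Wes}.

{Hal, Wes}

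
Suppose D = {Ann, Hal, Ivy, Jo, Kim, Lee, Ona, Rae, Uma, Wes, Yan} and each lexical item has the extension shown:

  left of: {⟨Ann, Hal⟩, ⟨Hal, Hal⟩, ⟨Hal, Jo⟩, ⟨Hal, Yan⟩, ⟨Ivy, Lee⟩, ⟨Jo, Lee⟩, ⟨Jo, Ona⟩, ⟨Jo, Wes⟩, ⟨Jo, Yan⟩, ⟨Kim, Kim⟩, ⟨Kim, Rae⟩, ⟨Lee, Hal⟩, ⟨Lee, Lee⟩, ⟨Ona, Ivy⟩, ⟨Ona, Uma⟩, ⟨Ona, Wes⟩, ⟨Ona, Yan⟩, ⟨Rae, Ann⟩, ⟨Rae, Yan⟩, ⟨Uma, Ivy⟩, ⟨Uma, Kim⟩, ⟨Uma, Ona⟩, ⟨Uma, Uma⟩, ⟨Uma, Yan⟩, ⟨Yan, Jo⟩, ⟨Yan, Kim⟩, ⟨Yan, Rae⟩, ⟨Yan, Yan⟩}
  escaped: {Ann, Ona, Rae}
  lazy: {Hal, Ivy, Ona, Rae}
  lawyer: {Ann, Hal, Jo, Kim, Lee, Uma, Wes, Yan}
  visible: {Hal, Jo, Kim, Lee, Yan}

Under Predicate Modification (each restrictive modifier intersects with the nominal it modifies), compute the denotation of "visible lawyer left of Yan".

{Hal, Jo, Yan}

⟦left of Yan⟧ = {x : ⟨x, Yan⟩ ∈ ⟦left of⟧} = {Hal, Jo, Ona, Rae, Uma, Yan}
⟦lawyer⟧ = {Ann, Hal, Jo, Kim, Lee, Uma, Wes, Yan}
… ∩ ⟦left of Yan⟧ = {Ann, Hal, Jo, Kim, Lee, Uma, Wes, Yan} ∩ {Hal, Jo, Ona, Rae, Uma, Yan} = {Hal, Jo, Uma, Yan}
… ∩ ⟦visible⟧ = {Hal, Jo, Uma, Yan} ∩ {Hal, Jo, Kim, Lee, Yan} = {Hal, Jo, Yan}
So ⟦visible lawyer left of Yan⟧ = {Hal, Jo, Yan}.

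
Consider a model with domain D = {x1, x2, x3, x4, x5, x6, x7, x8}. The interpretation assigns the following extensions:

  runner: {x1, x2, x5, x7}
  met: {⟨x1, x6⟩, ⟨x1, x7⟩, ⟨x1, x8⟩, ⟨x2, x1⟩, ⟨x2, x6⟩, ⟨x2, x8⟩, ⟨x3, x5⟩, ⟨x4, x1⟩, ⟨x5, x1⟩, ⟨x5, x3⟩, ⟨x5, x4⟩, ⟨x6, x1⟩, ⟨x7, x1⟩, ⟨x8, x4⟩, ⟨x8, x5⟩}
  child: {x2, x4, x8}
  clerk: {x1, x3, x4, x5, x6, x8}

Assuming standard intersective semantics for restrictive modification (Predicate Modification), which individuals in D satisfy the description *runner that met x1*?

⟦that met x1⟧ = {x : ⟨x, x1⟩ ∈ ⟦met⟧} = {x2, x4, x5, x6, x7}
⟦runner⟧ = {x1, x2, x5, x7}
… ∩ ⟦that met x1⟧ = {x1, x2, x5, x7} ∩ {x2, x4, x5, x6, x7} = {x2, x5, x7}
So ⟦runner that met x1⟧ = {x2, x5, x7}.

{x2, x5, x7}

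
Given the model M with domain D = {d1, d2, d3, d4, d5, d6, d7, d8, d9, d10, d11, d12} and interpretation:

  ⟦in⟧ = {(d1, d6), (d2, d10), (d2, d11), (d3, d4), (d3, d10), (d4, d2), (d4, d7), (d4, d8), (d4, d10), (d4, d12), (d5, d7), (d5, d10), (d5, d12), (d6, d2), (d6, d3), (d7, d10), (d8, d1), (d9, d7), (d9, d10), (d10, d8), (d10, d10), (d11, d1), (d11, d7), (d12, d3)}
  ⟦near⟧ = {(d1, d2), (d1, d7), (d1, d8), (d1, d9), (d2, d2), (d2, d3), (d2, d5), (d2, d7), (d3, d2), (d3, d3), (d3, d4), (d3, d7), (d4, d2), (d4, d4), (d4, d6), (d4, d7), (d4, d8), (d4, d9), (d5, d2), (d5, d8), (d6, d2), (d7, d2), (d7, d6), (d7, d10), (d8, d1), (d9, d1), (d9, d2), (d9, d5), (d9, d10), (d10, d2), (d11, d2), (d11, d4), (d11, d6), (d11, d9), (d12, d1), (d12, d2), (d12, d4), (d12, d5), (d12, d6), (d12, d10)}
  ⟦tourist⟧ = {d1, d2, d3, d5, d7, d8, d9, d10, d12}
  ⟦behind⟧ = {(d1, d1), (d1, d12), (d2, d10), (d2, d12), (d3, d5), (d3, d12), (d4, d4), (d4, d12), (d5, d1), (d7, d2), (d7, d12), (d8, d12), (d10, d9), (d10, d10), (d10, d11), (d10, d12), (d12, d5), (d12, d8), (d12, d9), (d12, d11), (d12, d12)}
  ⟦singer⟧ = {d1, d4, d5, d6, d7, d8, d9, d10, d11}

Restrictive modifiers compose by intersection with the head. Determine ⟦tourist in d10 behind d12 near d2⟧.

⟦in d10⟧ = {x : ⟨x, d10⟩ ∈ ⟦in⟧} = {d2, d3, d4, d5, d7, d9, d10}
⟦behind d12⟧ = {x : ⟨x, d12⟩ ∈ ⟦behind⟧} = {d1, d2, d3, d4, d7, d8, d10, d12}
⟦near d2⟧ = {x : ⟨x, d2⟩ ∈ ⟦near⟧} = {d1, d2, d3, d4, d5, d6, d7, d9, d10, d11, d12}
⟦tourist⟧ = {d1, d2, d3, d5, d7, d8, d9, d10, d12}
… ∩ ⟦in d10⟧ = {d1, d2, d3, d5, d7, d8, d9, d10, d12} ∩ {d2, d3, d4, d5, d7, d9, d10} = {d2, d3, d5, d7, d9, d10}
… ∩ ⟦behind d12⟧ = {d2, d3, d5, d7, d9, d10} ∩ {d1, d2, d3, d4, d7, d8, d10, d12} = {d2, d3, d7, d10}
… ∩ ⟦near d2⟧ = {d2, d3, d7, d10} ∩ {d1, d2, d3, d4, d5, d6, d7, d9, d10, d11, d12} = {d2, d3, d7, d10}
So ⟦tourist in d10 behind d12 near d2⟧ = {d2, d3, d7, d10}.

{d2, d3, d7, d10}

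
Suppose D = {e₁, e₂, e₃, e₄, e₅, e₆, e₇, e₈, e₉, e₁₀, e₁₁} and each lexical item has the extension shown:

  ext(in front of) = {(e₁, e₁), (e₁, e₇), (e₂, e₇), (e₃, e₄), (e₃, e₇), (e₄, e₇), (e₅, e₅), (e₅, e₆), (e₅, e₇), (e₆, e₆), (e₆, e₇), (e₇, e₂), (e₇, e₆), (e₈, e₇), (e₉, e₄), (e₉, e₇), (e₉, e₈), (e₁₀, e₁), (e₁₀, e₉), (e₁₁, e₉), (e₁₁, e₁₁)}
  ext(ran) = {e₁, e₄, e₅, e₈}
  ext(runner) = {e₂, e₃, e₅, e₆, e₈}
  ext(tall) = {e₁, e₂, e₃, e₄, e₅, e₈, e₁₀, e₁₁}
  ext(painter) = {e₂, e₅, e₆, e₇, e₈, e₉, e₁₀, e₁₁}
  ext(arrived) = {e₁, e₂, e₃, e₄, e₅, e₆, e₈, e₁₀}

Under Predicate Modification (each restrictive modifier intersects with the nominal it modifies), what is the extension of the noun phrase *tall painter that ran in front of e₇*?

{e₅, e₈}

⟦that ran⟧ = ⟦ran⟧ = {e₁, e₄, e₅, e₈}
⟦in front of e₇⟧ = {x : ⟨x, e₇⟩ ∈ ⟦in front of⟧} = {e₁, e₂, e₃, e₄, e₅, e₆, e₈, e₉}
⟦painter⟧ = {e₂, e₅, e₆, e₇, e₈, e₉, e₁₀, e₁₁}
… ∩ ⟦that ran⟧ = {e₂, e₅, e₆, e₇, e₈, e₉, e₁₀, e₁₁} ∩ {e₁, e₄, e₅, e₈} = {e₅, e₈}
… ∩ ⟦in front of e₇⟧ = {e₅, e₈} ∩ {e₁, e₂, e₃, e₄, e₅, e₆, e₈, e₉} = {e₅, e₈}
… ∩ ⟦tall⟧ = {e₅, e₈} ∩ {e₁, e₂, e₃, e₄, e₅, e₈, e₁₀, e₁₁} = {e₅, e₈}
So ⟦tall painter that ran in front of e₇⟧ = {e₅, e₈}.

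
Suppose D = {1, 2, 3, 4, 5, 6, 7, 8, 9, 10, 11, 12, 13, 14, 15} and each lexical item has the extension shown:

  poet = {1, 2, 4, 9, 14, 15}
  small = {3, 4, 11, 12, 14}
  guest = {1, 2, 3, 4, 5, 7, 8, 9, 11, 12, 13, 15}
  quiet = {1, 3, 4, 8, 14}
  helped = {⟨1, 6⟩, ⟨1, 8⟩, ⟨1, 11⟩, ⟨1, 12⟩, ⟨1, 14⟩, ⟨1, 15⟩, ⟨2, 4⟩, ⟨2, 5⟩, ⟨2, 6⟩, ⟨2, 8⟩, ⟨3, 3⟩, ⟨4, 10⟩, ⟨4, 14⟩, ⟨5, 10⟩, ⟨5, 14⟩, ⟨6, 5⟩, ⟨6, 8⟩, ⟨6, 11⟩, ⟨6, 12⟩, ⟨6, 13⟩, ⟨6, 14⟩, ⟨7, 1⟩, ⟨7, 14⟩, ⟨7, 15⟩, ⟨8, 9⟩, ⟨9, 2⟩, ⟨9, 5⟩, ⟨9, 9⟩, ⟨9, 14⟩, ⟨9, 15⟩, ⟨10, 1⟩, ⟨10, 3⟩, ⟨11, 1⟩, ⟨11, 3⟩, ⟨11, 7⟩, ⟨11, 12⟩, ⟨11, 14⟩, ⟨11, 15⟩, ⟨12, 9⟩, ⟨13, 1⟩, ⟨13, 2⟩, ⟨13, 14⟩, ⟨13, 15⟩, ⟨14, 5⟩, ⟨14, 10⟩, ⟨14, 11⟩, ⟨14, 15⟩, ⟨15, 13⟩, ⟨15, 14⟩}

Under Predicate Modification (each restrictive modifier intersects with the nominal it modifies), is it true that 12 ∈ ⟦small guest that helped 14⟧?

⟦that helped 14⟧ = {x : ⟨x, 14⟩ ∈ ⟦helped⟧} = {1, 4, 5, 6, 7, 9, 11, 13, 15}
⟦guest⟧ = {1, 2, 3, 4, 5, 7, 8, 9, 11, 12, 13, 15}
… ∩ ⟦that helped 14⟧ = {1, 2, 3, 4, 5, 7, 8, 9, 11, 12, 13, 15} ∩ {1, 4, 5, 6, 7, 9, 11, 13, 15} = {1, 4, 5, 7, 9, 11, 13, 15}
… ∩ ⟦small⟧ = {1, 4, 5, 7, 9, 11, 13, 15} ∩ {3, 4, 11, 12, 14} = {4, 11}
⟦small guest that helped 14⟧ = {4, 11}; 12 ∉ this set.

no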